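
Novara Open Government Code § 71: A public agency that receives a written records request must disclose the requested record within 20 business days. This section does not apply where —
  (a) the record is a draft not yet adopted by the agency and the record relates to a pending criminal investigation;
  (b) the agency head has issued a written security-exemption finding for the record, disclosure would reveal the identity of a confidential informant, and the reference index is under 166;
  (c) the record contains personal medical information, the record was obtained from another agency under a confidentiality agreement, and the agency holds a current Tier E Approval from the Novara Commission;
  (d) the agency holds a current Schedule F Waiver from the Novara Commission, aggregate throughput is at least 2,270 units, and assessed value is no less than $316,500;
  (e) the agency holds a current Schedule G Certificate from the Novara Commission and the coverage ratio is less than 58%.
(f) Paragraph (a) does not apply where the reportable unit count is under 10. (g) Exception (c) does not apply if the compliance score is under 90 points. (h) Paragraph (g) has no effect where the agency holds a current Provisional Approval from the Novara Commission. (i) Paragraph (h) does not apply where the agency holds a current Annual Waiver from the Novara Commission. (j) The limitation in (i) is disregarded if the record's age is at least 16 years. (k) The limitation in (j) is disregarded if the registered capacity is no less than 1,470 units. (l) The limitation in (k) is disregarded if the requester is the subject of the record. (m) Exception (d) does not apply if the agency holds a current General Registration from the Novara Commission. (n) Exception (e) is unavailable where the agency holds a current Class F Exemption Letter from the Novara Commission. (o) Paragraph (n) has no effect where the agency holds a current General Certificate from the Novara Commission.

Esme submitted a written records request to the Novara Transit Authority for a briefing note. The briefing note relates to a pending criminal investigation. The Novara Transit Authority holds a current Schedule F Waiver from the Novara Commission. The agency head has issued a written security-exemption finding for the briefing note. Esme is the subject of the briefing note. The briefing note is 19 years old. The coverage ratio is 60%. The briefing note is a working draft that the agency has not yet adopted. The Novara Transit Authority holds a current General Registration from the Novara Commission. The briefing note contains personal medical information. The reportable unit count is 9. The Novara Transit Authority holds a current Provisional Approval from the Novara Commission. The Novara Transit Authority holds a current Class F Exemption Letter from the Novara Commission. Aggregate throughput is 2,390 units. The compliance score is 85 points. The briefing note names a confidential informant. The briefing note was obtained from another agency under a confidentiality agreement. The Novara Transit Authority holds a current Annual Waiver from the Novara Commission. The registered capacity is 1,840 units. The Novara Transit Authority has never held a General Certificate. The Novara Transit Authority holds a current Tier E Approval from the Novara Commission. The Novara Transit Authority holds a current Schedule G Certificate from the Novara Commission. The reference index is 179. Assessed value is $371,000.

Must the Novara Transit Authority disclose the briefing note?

No — exception (c) applies; the Novara Transit Authority is not required to disclose the briefing note.

Exception (a)'s conditions are all satisfied: the briefing note is an unadopted draft; the briefing note relates to a pending investigation. But: (f) operates against (a): the reportable unit count is 9, under the 10 limit. Exception (a) does not apply.
Exception (b) does not apply: the reference index is 179, not under 166.
Exception (c)'s conditions are all satisfied: the briefing note contains personal medical information; the briefing note was obtained under a confidentiality agreement; a current Tier E Approval is held. As to paragraphs (g)–(l): (g) is triggered (the compliance score is 85 points, under the 90 points limit), but is displaced by (h): (h) operates against (g): a current Provisional Approval is held. (i) operates (a current Annual Waiver is held), but is itself disapplied by (j): (j) operates against (i): the record's age is 19 years, meeting the 16 years threshold. (k) operates (the registered capacity is 1,840 units, meeting the 1,470 units threshold), but is displaced by (l): (l) operates against (k): Esme is the subject of the briefing note. So (c) applies.
Exception (d) is satisfied on its face — a current Schedule F Waiver is held; aggregate throughput is 2,390 units, meeting the 2,270 units threshold; assessed value is $371,000, meeting the $316,500 threshold. Turning to paragraph (m): (m) applies — a current General Registration is held. Exception (d) does not apply.
Exception (e) requires that the coverage ratio is less than 58%; but the coverage ratio is 60%, not less than 58%, so (e) is unavailable.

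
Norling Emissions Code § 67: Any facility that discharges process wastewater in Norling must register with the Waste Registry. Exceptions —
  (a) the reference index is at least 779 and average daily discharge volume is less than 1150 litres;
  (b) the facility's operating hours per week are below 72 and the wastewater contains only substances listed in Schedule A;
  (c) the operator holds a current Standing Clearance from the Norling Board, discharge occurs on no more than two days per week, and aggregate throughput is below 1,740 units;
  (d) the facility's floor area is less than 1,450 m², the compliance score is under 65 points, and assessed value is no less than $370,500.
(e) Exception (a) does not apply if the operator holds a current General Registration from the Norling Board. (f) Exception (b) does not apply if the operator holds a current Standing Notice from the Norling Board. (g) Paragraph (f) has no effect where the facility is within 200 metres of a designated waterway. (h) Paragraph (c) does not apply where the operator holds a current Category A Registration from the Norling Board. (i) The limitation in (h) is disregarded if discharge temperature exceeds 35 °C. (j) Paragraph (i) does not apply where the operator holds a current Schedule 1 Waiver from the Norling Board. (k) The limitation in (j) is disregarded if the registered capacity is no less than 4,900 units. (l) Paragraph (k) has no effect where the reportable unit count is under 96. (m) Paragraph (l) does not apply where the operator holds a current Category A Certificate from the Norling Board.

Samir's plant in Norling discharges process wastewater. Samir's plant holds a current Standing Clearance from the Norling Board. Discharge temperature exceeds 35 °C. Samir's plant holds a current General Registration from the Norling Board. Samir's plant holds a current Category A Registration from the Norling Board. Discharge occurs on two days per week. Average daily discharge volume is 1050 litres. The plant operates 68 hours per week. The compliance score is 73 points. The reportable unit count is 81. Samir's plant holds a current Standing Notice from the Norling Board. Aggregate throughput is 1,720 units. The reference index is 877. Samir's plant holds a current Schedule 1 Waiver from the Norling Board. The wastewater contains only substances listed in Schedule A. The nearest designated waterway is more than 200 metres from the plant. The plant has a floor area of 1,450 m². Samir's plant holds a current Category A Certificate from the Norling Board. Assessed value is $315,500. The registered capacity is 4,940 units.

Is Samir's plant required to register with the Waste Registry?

No — exception (c) applies; Samir's plant is not required to register with the Waste Registry.

Exception (a)'s conditions are all satisfied: the reference index is 877, meeting the 779 threshold; average daily discharge volume is 1050 litres, less than the 1150 litres limit. However, paragraph (e) must be considered: (e) is engaged — a current General Registration is held. Exception (a) does not apply.
Exception (b)'s conditions are all satisfied: the facility's operating hours per week are 68, below the 72 limit; the wastewater is Schedule-A-only. But applying paragraphs (f)–(g): (f) is triggered — a current Standing Notice is held. (g), which would lift (f), is not triggered — the plant is more than 200 m from any designated waterway. So (b) is unavailable.
All of (c)'s requirements are met (a current Standing Clearance is held; discharge occurs on no more than two days per week; aggregate throughput is 1,720 units, below the 1,740 units limit). As to paragraphs (h)–(m): (h) would limit (c) — a current Category A Registration is held — but (i) sets (h) aside: (i) applies — discharge temperature exceeds 35 °C. (j) applies (a current Schedule 1 Waiver is held), but is overridden by (k): (k) applies — the registered capacity is 4,940 units, meeting the 4,900 units threshold. (l) is triggered (the reportable unit count is 81, under the 96 limit), but is displaced by (m): (m) operates against (l): a current Category A Certificate is held. (c) remains available.
Exception (d) fails — the facility's floor area is 1,450 m², not less than 1,450 m².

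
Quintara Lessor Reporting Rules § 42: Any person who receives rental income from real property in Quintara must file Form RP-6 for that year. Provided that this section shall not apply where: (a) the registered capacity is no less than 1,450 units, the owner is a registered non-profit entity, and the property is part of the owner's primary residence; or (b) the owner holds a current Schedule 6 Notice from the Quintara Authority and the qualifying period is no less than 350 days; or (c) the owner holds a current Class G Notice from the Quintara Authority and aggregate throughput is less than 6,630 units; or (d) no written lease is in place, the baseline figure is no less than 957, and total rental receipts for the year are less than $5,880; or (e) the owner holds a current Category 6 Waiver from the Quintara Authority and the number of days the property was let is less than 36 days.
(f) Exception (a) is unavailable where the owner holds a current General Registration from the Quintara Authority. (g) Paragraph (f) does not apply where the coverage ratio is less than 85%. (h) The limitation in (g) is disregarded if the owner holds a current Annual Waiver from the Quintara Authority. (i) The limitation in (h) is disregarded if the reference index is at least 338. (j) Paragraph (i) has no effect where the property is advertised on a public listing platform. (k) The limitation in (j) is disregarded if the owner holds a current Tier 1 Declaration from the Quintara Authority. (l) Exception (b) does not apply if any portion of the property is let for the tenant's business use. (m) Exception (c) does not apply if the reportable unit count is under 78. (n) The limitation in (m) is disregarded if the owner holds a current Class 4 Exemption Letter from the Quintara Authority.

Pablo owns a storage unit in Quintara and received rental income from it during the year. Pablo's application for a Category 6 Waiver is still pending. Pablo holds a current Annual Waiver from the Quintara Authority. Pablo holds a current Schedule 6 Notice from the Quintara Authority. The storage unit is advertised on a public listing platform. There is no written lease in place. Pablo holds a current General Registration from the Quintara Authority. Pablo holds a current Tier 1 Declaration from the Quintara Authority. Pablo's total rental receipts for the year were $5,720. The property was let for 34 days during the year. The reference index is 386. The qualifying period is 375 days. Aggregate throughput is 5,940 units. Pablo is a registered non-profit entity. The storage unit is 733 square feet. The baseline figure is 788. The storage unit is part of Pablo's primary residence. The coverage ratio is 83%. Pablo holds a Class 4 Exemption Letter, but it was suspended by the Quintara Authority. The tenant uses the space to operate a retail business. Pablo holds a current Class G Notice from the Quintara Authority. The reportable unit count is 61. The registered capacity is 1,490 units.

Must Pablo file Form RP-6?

No — exception (a) applies; Pablo is not required to file Form RP-6.

Exception (a)'s conditions are all satisfied: the registered capacity is 1,490 units, meeting the 1,450 units threshold; Pablo is a registered non-profit; the storage unit is part of the primary residence. As to paragraphs (f)–(k): (f) would limit (a) — a current General Registration is held — but (g) sets (f) aside: (g) operates against (f): the coverage ratio is 83%, less than the 85% limit. (h) would limit (g) — a current Annual Waiver is held — but (i) sets (h) aside: (i) operates — the reference index is 386, meeting the 338 threshold. (j) would limit (i) — the property is publicly advertised — but (k) sets (j) aside: (k) operates against (j): a current Tier 1 Declaration is held. (a) remains available.
Exception (b): a current Schedule 6 Notice is held; the qualifying period is 375 days, meeting the 350 days threshold — every condition holds. But: (l) operates — the space is let for business use. Exception (b) does not apply.
All of (c)'s requirements are met (a current Class G Notice is held; aggregate throughput is 5,940 units, less than the 6,630 units limit). But applying paragraphs (m)–(n): (m) applies — the reportable unit count is 61, under the 78 limit. (n) does not operate here (no current Class 4 Exemption Letter is held), so (m) stands. (c) is therefore removed.
Exception (d) fails — the baseline figure is 788, short of 957.
Exception (e) requires that the owner holds a current Category 6 Waiver from the Quintara Authority; but the Category 6 Waiver is not current, so (e) is unavailable.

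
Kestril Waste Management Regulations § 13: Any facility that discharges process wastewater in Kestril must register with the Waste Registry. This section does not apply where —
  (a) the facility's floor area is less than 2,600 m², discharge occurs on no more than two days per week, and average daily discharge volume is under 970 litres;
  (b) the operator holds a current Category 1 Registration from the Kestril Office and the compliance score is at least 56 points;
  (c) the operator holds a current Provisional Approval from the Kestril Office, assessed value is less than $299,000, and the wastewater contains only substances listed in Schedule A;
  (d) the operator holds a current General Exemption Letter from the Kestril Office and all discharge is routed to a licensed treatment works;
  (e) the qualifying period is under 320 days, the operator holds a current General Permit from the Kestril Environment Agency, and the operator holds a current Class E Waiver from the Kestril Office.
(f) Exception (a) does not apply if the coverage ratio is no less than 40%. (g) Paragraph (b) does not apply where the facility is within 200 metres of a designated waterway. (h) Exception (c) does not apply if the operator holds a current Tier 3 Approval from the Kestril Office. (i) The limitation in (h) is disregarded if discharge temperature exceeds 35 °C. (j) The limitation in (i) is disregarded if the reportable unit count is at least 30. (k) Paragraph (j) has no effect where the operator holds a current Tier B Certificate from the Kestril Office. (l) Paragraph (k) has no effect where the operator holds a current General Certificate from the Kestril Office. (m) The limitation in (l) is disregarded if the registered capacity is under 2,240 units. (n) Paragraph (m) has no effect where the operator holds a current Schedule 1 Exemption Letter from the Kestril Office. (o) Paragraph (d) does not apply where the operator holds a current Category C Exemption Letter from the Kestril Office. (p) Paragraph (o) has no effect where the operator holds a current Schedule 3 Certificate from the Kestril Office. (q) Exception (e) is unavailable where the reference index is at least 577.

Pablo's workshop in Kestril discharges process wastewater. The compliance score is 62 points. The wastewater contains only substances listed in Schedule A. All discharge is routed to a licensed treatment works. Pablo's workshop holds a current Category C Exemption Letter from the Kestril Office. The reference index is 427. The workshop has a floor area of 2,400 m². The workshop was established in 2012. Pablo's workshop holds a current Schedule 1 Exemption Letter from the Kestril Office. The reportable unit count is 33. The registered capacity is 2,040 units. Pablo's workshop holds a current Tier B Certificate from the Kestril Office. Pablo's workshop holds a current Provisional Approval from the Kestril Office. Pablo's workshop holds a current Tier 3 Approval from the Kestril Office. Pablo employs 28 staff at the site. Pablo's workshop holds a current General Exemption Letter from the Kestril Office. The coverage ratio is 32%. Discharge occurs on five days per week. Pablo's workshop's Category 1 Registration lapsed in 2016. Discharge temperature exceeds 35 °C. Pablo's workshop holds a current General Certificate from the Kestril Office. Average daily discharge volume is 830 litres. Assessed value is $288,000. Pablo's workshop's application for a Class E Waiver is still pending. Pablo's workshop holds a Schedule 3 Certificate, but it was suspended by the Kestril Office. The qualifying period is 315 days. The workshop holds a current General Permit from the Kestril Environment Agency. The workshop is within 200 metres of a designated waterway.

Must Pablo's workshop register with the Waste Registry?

Exception (a) does not apply: discharge occurs on five days per week.
Exception (b) requires that the operator holds a current Category 1 Registration from the Kestril Office; but the Category 1 Registration is not current, so (b) is unavailable.
All of (c)'s requirements are met (a current Provisional Approval is held; assessed value is $288,000, less than the $299,000 limit; the wastewater is Schedule-A-only). But applying paragraphs (h)–(n): (h) operates against (c): a current Tier 3 Approval is held. (i) would limit (h) — discharge temperature exceeds 35 °C — but (j) sets (i) aside: (j) is triggered — the reportable unit count is 33, meeting the 30 threshold. (k) operates (a current Tier B Certificate is held), but is displaced by (l): (l) operates against (k): a current General Certificate is held. (m) is engaged (the registered capacity is 2,040 units, under the 2,240 units limit), but is overridden by (n): (n) operates against (m): a current Schedule 1 Exemption Letter is held. (c) is therefore removed.
All of (d)'s requirements are met (a current General Exemption Letter is held; discharge is routed to a licensed treatment works). But: (o) is engaged — a current Category C Exemption Letter is held. (p) does not operate here (the Schedule 3 Certificate is not current), so (o) stands. Exception (d) does not apply.
Exception (e) requires that the operator holds a current Class E Waiver from the Kestril Office; but the Class E Waiver is not current, so (e) is unavailable.
No exception displaces § 13.

Yes — Pablo's workshop must register with the Waste Registry.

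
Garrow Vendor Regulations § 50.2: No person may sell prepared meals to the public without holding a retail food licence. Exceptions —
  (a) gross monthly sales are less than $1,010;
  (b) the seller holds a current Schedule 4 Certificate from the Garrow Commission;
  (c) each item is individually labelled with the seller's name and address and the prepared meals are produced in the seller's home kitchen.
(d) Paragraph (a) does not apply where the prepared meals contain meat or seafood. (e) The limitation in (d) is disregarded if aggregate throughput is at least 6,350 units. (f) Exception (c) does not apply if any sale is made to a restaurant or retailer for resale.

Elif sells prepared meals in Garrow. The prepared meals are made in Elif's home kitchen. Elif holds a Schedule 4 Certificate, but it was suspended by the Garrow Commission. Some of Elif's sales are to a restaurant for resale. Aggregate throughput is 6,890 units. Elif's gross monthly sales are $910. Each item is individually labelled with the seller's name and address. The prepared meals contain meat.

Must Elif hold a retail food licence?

Exception (a) is satisfied on its face — gross monthly sales are $910, less than the $1,010 limit. Under paragraphs (d)–(e): (d) applies (the prepared meals contain meat), but is set aside by (e): (e) is engaged — aggregate throughput is 6,890 units, meeting the 6,350 units threshold. So (a) applies.
Exception (b) fails — the Schedule 4 Certificate is not current.
Exception (c)'s conditions are all satisfied: items are individually labelled; the prepared meals are home-kitchen produced. However, paragraph (f) must be considered: (f) is triggered — some sales are to a restaurant for resale. (c) is therefore removed.

No — exception (a) applies; Elif is not required to hold a retail food licence.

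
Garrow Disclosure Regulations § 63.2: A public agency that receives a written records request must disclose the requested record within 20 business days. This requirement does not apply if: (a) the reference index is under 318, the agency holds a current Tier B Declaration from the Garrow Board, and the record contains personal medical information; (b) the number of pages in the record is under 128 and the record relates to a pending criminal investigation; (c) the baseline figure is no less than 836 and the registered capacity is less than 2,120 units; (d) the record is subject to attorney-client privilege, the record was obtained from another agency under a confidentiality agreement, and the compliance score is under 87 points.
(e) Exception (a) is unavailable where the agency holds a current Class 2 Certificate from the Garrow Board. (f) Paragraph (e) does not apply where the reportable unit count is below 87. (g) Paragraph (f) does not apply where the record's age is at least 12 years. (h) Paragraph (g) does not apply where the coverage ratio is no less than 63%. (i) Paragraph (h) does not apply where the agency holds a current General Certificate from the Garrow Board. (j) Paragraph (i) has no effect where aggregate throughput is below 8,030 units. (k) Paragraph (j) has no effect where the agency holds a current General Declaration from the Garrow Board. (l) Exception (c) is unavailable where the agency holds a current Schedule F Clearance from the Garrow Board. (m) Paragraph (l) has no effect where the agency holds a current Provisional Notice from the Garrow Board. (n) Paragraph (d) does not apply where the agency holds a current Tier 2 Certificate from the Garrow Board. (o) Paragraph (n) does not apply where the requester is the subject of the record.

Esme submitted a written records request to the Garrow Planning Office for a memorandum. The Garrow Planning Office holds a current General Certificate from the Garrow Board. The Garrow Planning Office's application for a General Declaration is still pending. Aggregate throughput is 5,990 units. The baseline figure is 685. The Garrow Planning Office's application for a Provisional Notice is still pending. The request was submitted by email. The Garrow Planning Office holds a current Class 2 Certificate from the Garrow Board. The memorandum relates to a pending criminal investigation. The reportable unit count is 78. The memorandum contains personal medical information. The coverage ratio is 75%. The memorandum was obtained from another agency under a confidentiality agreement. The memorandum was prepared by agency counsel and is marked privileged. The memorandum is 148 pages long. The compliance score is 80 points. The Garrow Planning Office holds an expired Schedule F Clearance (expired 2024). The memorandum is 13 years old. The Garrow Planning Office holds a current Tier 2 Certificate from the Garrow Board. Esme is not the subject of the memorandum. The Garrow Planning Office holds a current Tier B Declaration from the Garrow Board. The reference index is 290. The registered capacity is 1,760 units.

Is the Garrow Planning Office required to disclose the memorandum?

Exception (a): the reference index is 290, under the 318 limit; a current Tier B Declaration is held; the memorandum contains personal medical information — every condition holds. Under paragraphs (e)–(k): (e) is engaged (a current Class 2 Certificate is held), but is overridden by (f): (f) operates against (e): the reportable unit count is 78, below the 87 limit. (g) is triggered (the record's age is 13 years, meeting the 12 years threshold), but is itself disapplied by (h): (h) operates against (g): the coverage ratio is 75%, meeting the 63% threshold. (i) would limit (h) — a current General Certificate is held — but (j) sets (i) aside: (j) is engaged — aggregate throughput is 5,990 units, below the 8,030 units limit. (k), which would lift (j), is inapplicable — no current General Declaration is held. So (a) applies.
Exception (b) fails — the number of pages in the record is 148, not under 128.
Exception (c) does not apply: the baseline figure is 685, short of 836.
All of (d)'s requirements are met (the memorandum is privileged; the memorandum was obtained under a confidentiality agreement; the compliance score is 80 points, under the 87 points limit). But applying paragraphs (n)–(o): (n) is engaged — a current Tier 2 Certificate is held. (o), which would lift (n), is not triggered — Esme is not the subject of the memorandum. (d) is therefore removed.

No — exception (a) applies; the Garrow Planning Office is not required to disclose the memorandum.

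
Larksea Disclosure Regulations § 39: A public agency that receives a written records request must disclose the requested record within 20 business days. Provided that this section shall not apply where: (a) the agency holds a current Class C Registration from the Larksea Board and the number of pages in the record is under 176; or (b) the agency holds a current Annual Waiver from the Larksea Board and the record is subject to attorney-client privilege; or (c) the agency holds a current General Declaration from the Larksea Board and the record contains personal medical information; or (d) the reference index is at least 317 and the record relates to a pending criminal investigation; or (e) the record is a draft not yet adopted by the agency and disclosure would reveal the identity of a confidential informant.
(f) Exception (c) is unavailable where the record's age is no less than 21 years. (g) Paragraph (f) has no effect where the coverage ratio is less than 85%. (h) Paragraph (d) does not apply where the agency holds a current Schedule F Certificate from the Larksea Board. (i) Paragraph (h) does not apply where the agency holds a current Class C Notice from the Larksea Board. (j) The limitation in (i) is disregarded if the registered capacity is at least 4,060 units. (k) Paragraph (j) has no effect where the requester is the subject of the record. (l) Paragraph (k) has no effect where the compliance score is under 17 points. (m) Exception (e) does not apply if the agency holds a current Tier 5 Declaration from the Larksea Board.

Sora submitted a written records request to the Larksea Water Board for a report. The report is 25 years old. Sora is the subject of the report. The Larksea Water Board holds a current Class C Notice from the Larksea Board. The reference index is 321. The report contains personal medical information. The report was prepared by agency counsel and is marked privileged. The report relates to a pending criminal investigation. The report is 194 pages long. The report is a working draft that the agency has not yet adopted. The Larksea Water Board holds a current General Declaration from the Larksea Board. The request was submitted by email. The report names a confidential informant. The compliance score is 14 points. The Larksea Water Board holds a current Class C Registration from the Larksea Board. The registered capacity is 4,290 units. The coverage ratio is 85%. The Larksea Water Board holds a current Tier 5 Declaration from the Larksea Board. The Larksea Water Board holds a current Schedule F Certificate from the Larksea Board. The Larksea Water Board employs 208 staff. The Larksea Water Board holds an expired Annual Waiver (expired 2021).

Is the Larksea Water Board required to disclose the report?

Yes — the Larksea Water Board must disclose the report.

Exception (a) fails — the number of pages in the record is 194, not under 176.
Exception (b) requires that the agency holds a current Annual Waiver from the Larksea Board; but no current Annual Waiver is held, so (b) is unavailable.
All of (c)'s requirements are met (a current General Declaration is held; the report contains personal medical information). Turning to paragraphs (f)–(g): (f) applies — the record's age is 25 years, meeting the 21 years threshold. (g), which would lift (f), does not operate here — the coverage ratio is 85%, not less than 85%. Exception (c) does not apply.
Exception (d)'s conditions are all satisfied: the reference index is 321, meeting the 317 threshold; the report relates to a pending investigation. But: (h) operates against (d): a current Schedule F Certificate is held. (i) is engaged (a current Class C Notice is held), but yields to (j): (j) operates against (i): the registered capacity is 4,290 units, meeting the 4,060 units threshold. (k) is triggered (Sora is the subject of the report), but is itself disapplied by (l): (l) operates against (k): the compliance score is 14 points, under the 17 points limit. Exception (d) does not apply.
Exception (e)'s conditions are all satisfied: the report is an unadopted draft; the report names a confidential informant. Turning to paragraph (m): (m) is engaged — a current Tier 5 Declaration is held. So (e) is unavailable.
No exception displaces § 39.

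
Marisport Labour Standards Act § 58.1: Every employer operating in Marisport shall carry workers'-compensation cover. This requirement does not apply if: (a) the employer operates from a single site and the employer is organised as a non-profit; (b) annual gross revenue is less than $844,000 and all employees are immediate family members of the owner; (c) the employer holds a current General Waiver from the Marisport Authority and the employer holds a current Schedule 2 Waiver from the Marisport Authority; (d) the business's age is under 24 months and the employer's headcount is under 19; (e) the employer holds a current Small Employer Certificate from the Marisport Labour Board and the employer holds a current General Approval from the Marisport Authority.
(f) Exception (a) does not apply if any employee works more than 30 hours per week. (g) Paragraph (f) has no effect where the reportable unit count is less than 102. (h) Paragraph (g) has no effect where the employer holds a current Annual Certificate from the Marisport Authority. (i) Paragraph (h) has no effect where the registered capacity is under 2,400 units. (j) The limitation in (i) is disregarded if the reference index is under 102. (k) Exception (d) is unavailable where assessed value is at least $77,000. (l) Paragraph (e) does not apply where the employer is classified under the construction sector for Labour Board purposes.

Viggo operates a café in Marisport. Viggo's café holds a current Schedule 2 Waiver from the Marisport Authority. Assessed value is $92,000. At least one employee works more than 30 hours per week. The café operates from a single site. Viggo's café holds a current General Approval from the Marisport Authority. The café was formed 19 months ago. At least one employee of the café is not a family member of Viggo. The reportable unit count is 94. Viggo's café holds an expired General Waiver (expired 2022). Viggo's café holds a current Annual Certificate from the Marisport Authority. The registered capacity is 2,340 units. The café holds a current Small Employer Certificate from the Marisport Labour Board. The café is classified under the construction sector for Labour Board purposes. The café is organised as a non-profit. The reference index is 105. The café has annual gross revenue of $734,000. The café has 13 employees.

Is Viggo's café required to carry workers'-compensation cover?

No — exception (a) applies; Viggo's café is not required to carry workers'-compensation cover.

All of (a)'s requirements are met (the employer operates from a single site; the employer is a non-profit). Applying paragraphs (f)–(j): (f) would limit (a) — at least one employee exceeds 30 hours/week — but (g) sets (f) aside: (g) operates against (f): the reportable unit count is 94, less than the 102 limit. (h) would limit (g) — a current Annual Certificate is held — but (i) sets (h) aside: (i) operates against (h): the registered capacity is 2,340 units, under the 2,400 units limit. (j) is not triggered (the reference index is 105, not under 102), so (i) stands. Exception (a) stands.
Exception (b) does not apply: at least one employee is not a family member.
Exception (c) requires that the employer holds a current General Waiver from the Marisport Authority; but there is no General Waiver in force, so (c) is unavailable.
Exception (d): the business's age is 19 months, under the 24 months limit; the employer's headcount is 13, under the 19 limit — every condition holds. Turning to paragraph (k): (k) operates against (d): assessed value is $92,000, meeting the $77,000 threshold. So (d) is unavailable.
Exception (e)'s conditions are all satisfied: a current Small Employer Certificate is held; a current General Approval is held. Turning to paragraph (l): (l) is triggered — the café is classified under the construction sector. So (e) is unavailable.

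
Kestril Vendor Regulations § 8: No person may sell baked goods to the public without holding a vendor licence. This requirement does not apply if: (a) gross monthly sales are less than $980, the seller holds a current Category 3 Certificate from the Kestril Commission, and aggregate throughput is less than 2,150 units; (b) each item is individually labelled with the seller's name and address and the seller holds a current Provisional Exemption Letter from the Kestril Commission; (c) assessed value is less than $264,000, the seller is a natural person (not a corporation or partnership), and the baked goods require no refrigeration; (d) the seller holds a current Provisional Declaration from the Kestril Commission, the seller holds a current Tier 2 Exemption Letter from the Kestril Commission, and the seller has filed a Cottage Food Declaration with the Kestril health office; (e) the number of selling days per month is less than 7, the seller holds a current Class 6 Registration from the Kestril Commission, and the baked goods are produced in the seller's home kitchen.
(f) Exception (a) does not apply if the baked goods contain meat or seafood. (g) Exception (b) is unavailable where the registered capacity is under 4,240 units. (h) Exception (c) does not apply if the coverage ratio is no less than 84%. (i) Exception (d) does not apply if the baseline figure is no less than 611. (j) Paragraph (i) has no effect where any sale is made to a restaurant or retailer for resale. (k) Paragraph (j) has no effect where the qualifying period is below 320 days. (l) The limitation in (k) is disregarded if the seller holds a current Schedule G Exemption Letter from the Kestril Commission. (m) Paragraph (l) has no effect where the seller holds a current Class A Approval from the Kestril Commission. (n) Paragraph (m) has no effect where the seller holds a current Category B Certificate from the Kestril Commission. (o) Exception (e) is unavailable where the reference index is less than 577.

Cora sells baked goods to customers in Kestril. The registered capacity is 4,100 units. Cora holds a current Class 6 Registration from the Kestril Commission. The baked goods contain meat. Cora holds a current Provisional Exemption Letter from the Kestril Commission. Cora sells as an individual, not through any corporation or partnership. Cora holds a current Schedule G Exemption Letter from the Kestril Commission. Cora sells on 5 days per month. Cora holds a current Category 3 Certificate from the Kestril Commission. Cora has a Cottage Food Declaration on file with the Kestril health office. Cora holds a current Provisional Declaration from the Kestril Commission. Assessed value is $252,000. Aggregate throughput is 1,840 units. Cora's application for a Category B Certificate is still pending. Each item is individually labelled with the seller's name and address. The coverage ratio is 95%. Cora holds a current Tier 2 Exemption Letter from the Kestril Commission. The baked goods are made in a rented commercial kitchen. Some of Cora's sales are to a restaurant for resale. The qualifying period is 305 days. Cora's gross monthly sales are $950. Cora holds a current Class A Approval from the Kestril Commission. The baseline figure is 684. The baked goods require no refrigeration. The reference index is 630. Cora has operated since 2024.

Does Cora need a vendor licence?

Yes — Cora must hold a vendor licence.

Exception (a)'s conditions are all satisfied: gross monthly sales are $950, less than the $980 limit; a current Category 3 Certificate is held; aggregate throughput is 1,840 units, less than the 2,150 units limit. Turning to paragraph (f): (f) operates against (a): the baked goods contain meat. Exception (a) does not apply.
All of (b)'s requirements are met (items are individually labelled; a current Provisional Exemption Letter is held). But applying paragraph (g): (g) operates against (b): the registered capacity is 4,100 units, under the 4,240 units limit. Exception (b) does not apply.
Exception (c)'s conditions are all satisfied: assessed value is $252,000, less than the $264,000 limit; the seller is a natural person; the baked goods are shelf-stable. But applying paragraph (h): (h) operates against (c): the coverage ratio is 95%, meeting the 84% threshold. So (c) is unavailable.
All of (d)'s requirements are met (a current Provisional Declaration is held; a current Tier 2 Exemption Letter is held; a Cottage Food Declaration is on file). However, paragraphs (i)–(n) must be considered: (i) operates against (d): the baseline figure is 684, meeting the 611 threshold. (j) would limit (i) — some sales are to a restaurant for resale — but (k) sets (j) aside: (k) applies — the qualifying period is 305 days, below the 320 days limit. (l) is engaged (a current Schedule G Exemption Letter is held), but is itself disapplied by (m): (m) applies — a current Class A Approval is held. (n) is not triggered (no current Category B Certificate is held), so (m) stands. Exception (d) does not apply.
Exception (e) fails — the baked goods are made in a commercial kitchen, not a home kitchen.
Every exception is unavailable, so the rule governs.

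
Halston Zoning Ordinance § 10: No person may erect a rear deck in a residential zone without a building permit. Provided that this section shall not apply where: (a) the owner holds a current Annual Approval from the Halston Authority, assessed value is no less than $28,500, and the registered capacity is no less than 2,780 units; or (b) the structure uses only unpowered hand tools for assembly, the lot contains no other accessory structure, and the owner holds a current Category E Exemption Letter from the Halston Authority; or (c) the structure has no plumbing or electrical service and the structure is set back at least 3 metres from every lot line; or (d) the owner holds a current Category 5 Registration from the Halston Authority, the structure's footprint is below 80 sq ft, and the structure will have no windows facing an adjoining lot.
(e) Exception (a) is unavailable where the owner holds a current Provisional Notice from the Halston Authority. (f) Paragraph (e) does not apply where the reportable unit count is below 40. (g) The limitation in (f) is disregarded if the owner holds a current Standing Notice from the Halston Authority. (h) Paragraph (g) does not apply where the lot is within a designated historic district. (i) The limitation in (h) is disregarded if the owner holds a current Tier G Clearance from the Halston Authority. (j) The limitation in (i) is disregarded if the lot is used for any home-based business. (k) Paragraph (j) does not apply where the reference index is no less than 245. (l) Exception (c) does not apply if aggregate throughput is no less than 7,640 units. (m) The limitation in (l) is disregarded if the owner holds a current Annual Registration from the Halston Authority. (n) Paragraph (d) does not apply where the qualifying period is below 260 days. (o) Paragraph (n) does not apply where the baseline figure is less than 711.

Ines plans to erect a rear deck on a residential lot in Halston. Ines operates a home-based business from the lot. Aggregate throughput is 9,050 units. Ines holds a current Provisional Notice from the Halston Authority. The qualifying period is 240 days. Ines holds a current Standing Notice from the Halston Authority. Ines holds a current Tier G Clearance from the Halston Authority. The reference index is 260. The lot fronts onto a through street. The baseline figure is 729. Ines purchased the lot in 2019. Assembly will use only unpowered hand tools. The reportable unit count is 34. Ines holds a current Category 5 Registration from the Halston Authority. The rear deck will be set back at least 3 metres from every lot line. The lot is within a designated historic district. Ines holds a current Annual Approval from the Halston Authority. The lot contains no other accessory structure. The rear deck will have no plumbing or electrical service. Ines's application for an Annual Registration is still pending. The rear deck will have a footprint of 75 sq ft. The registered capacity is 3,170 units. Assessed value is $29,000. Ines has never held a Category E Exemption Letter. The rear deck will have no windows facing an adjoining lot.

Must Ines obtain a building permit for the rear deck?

Yes — Ines must obtain a building permit.

Exception (a)'s conditions are all satisfied: a current Annual Approval is held; assessed value is $29,000, meeting the $28,500 threshold; the registered capacity is 3,170 units, meeting the 2,780 units threshold. Turning to paragraphs (e)–(k): (e) operates against (a): a current Provisional Notice is held. (f) is engaged (the reportable unit count is 34, below the 40 limit), but is displaced by (g): (g) operates against (f): a current Standing Notice is held. (h) would limit (g) — the lot is in a historic district — but (i) sets (h) aside: (i) operates — a current Tier G Clearance is held. (j) would limit (i) — a home-based business operates on the lot — but (k) sets (j) aside: (k) applies — the reference index is 260, meeting the 245 threshold. (a) is therefore removed.
Exception (b) fails — no current Category E Exemption Letter is held.
All of (c)'s requirements are met (there is no plumbing or electrical service; the setback is at least 3 m on every side). But applying paragraphs (l)–(m): (l) applies — aggregate throughput is 9,050 units, meeting the 7,640 units threshold. (m), which would lift (l), is inapplicable — the Annual Registration is not current. Exception (c) does not apply.
Exception (d)'s conditions are all satisfied: a current Category 5 Registration is held; the structure's footprint is 75 sq ft, below the 80 sq ft limit; no windows face an adjoining lot. However, paragraphs (n)–(o) must be considered: (n) is engaged — the qualifying period is 240 days, below the 260 days limit. (o) is not engaged (the baseline figure is 729, not less than 711), so (n) stands. (d) is therefore removed.
Every exception is unavailable, so the rule governs.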